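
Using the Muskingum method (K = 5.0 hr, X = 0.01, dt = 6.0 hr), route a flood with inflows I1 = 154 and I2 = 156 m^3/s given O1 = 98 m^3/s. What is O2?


Muskingum coefficients:
denom = 2*K*(1-X) + dt = 2*5.0*(1-0.01) + 6.0 = 15.9.
C0 = (dt - 2*K*X)/denom = (6.0 - 2*5.0*0.01)/15.9 = 0.3711.
C1 = (dt + 2*K*X)/denom = (6.0 + 2*5.0*0.01)/15.9 = 0.3836.
C2 = (2*K*(1-X) - dt)/denom = 0.2453.
O2 = C0*I2 + C1*I1 + C2*O1
   = 0.3711*156 + 0.3836*154 + 0.2453*98
   = 141.01 m^3/s.

141.01


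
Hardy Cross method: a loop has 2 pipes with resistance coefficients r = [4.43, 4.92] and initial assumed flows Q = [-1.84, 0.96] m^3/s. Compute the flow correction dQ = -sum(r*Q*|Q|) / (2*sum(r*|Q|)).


Numerator terms (r*Q*|Q|): 4.43*-1.84*|-1.84| = -14.9982; 4.92*0.96*|0.96| = 4.5343.
Sum of numerator = -10.4639.
Denominator terms (r*|Q|): 4.43*|-1.84| = 8.1512; 4.92*|0.96| = 4.7232.
2 * sum of denominator = 2 * 12.8744 = 25.7488.
dQ = --10.4639 / 25.7488 = 0.4064 m^3/s.

0.4064


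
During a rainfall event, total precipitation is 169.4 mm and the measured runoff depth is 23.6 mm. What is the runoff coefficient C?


The runoff coefficient C = runoff depth / rainfall depth.
C = 23.6 / 169.4
  = 0.1393.

0.1393


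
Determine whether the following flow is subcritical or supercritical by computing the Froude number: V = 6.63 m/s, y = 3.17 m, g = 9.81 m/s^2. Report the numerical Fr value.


The Froude number is defined as Fr = V / sqrt(g*y).
g*y = 9.81 * 3.17 = 31.0977.
sqrt(g*y) = sqrt(31.0977) = 5.5765.
Fr = 6.63 / 5.5765 = 1.1889.
Since Fr > 1, the flow is supercritical.

1.1889


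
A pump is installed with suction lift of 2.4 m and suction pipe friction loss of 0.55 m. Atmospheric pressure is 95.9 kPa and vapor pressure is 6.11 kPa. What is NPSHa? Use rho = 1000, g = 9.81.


NPSHa = p_atm/(rho*g) - z_s - hf_s - p_vap/(rho*g).
p_atm/(rho*g) = 95.9*1000 / (1000*9.81) = 9.776 m.
p_vap/(rho*g) = 6.11*1000 / (1000*9.81) = 0.623 m.
NPSHa = 9.776 - 2.4 - 0.55 - 0.623
      = 6.2 m.

6.2


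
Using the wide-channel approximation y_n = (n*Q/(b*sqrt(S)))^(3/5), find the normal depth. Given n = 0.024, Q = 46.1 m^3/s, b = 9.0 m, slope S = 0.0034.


We use the wide-channel approximation y_n = (n*Q/(b*sqrt(S)))^(3/5).
sqrt(S) = sqrt(0.0034) = 0.05831.
Numerator: n*Q = 0.024 * 46.1 = 1.1064.
Denominator: b*sqrt(S) = 9.0 * 0.05831 = 0.52479.
arg = 2.1083.
y_n = 2.1083^(3/5) = 1.5644 m.

1.5644


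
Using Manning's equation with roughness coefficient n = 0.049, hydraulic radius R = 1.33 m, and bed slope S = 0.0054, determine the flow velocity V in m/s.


Manning's equation gives V = (1/n) * R^(2/3) * S^(1/2).
First, compute R^(2/3) = 1.33^(2/3) = 1.2094.
Next, S^(1/2) = 0.0054^(1/2) = 0.073485.
Then 1/n = 1/0.049 = 20.41.
V = 20.41 * 1.2094 * 0.073485 = 1.8137 m/s.

1.8137


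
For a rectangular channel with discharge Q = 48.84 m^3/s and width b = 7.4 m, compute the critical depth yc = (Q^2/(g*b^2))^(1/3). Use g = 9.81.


Using yc = (Q^2 / (g * b^2))^(1/3):
Q^2 = 48.84^2 = 2385.35.
g * b^2 = 9.81 * 7.4^2 = 9.81 * 54.76 = 537.2.
Q^2 / (g*b^2) = 2385.35 / 537.2 = 4.4403.
yc = 4.4403^(1/3) = 1.6436 m.

1.6436


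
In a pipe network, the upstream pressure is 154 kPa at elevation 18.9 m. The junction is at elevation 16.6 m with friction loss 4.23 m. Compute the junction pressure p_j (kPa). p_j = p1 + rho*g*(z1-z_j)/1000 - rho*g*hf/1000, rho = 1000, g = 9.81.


Junction pressure: p_j = p1 + rho*g*(z1 - z_j)/1000 - rho*g*hf/1000.
Elevation term = 1000*9.81*(18.9 - 16.6)/1000 = 22.563 kPa.
Friction term = 1000*9.81*4.23/1000 = 41.496 kPa.
p_j = 154 + 22.563 - 41.496 = 135.07 kPa.

135.07


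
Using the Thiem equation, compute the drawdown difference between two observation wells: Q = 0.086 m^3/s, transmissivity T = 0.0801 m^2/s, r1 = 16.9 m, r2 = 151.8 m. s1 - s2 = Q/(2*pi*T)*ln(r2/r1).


Thiem equation: s1 - s2 = Q/(2*pi*T) * ln(r2/r1).
ln(r2/r1) = ln(151.8/16.9) = 2.1953.
Q/(2*pi*T) = 0.086 / (2*pi*0.0801) = 0.086 / 0.5033 = 0.1709.
s1 - s2 = 0.1709 * 2.1953 = 0.3751 m.

0.3751


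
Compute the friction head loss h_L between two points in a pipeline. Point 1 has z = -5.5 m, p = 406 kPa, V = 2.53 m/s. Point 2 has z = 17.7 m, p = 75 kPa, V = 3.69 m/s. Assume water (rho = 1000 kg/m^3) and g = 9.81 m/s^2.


Total head at each section: H = z + p/(rho*g) + V^2/(2g).
H1 = -5.5 + 406*1000/(1000*9.81) + 2.53^2/(2*9.81)
   = -5.5 + 41.386 + 0.3262
   = 36.213 m.
H2 = 17.7 + 75*1000/(1000*9.81) + 3.69^2/(2*9.81)
   = 17.7 + 7.645 + 0.694
   = 26.039 m.
h_L = H1 - H2 = 36.213 - 26.039 = 10.173 m.

10.173


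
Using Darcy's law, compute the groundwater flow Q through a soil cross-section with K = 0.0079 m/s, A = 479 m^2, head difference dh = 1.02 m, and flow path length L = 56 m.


Darcy's law: Q = K * A * i, where i = dh/L.
Hydraulic gradient i = 1.02 / 56 = 0.018214.
Q = 0.0079 * 479 * 0.018214
  = 0.0689 m^3/s.

0.0689


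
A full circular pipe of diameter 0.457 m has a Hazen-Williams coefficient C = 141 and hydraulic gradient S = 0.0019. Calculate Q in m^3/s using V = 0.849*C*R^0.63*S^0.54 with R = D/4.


For a full circular pipe, R = D/4 = 0.457/4 = 0.1143 m.
V = 0.849 * 141 * 0.1143^0.63 * 0.0019^0.54
  = 0.849 * 141 * 0.254947 * 0.033926
  = 1.0354 m/s.
Pipe area A = pi*D^2/4 = pi*0.457^2/4 = 0.164 m^2.
Q = A * V = 0.164 * 1.0354 = 0.1698 m^3/s.

0.1698


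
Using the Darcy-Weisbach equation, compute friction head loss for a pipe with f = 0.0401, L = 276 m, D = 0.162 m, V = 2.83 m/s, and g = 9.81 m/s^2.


Darcy-Weisbach equation: h_f = f * (L/D) * V^2/(2g).
f * L/D = 0.0401 * 276/0.162 = 68.3185.
V^2/(2g) = 2.83^2 / (2*9.81) = 8.0089 / 19.62 = 0.4082 m.
h_f = 68.3185 * 0.4082 = 27.888 m.

27.888


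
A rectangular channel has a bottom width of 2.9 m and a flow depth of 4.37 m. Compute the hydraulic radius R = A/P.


For a rectangular section:
Flow area A = b * y = 2.9 * 4.37 = 12.67 m^2.
Wetted perimeter P = b + 2y = 2.9 + 2*4.37 = 11.64 m.
Hydraulic radius R = A/P = 12.67 / 11.64 = 1.0887 m.

1.0887


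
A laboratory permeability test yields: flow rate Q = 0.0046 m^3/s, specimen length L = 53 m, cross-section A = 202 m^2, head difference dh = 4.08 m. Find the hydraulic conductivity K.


From K = Q*L / (A*dh):
Numerator: Q*L = 0.0046 * 53 = 0.2438.
Denominator: A*dh = 202 * 4.08 = 824.16.
K = 0.2438 / 824.16 = 0.000296 m/s.

0.000296


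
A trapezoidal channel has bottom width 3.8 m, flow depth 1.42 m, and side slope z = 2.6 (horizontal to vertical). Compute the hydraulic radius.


For a trapezoidal section with side slope z:
A = (b + z*y)*y = (3.8 + 2.6*1.42)*1.42 = 10.639 m^2.
P = b + 2*y*sqrt(1 + z^2) = 3.8 + 2*1.42*sqrt(1 + 2.6^2) = 11.711 m.
R = A/P = 10.639 / 11.711 = 0.9084 m.

0.9084


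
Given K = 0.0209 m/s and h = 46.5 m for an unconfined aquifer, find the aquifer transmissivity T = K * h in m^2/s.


Transmissivity is defined as T = K * h.
T = 0.0209 * 46.5
  = 0.9718 m^2/s.

0.9718


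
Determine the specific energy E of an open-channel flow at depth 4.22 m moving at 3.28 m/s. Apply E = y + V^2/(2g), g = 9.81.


Specific energy E = y + V^2/(2g).
Velocity head = V^2/(2g) = 3.28^2 / (2*9.81) = 10.7584 / 19.62 = 0.5483 m.
E = 4.22 + 0.5483 = 4.7683 m.

4.7683


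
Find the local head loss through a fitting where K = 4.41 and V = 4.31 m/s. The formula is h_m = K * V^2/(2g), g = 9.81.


Minor loss formula: h_m = K * V^2/(2g).
V^2 = 4.31^2 = 18.5761.
V^2/(2g) = 18.5761 / 19.62 = 0.9468 m.
h_m = 4.41 * 0.9468 = 4.1754 m.

4.1754


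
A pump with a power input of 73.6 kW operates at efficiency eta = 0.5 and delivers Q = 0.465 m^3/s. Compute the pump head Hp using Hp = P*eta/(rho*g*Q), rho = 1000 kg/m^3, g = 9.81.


Pump head formula: Hp = P * eta / (rho * g * Q).
Numerator: P * eta = 73.6 * 1000 * 0.5 = 36800.0 W.
Denominator: rho * g * Q = 1000 * 9.81 * 0.465 = 4561.65.
Hp = 36800.0 / 4561.65 = 8.07 m.

8.07


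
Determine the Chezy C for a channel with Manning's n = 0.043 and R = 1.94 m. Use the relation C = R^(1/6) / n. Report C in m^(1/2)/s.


The Chezy coefficient relates to Manning's n through C = R^(1/6) / n.
R^(1/6) = 1.94^(1/6) = 1.116778.
C = 1.116778 / 0.043 = 25.97 m^(1/2)/s.

25.97


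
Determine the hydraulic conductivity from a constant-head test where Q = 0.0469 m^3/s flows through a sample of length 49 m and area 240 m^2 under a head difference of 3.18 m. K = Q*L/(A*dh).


From K = Q*L / (A*dh):
Numerator: Q*L = 0.0469 * 49 = 2.2981.
Denominator: A*dh = 240 * 3.18 = 763.2.
K = 2.2981 / 763.2 = 0.003011 m/s.

0.003011


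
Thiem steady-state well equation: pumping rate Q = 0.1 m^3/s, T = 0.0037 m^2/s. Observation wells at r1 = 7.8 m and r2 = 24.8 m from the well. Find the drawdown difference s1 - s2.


Thiem equation: s1 - s2 = Q/(2*pi*T) * ln(r2/r1).
ln(r2/r1) = ln(24.8/7.8) = 1.1567.
Q/(2*pi*T) = 0.1 / (2*pi*0.0037) = 0.1 / 0.0232 = 4.3015.
s1 - s2 = 4.3015 * 1.1567 = 4.9756 m.

4.9756


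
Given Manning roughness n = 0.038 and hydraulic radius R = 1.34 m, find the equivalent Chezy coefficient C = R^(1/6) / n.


The Chezy coefficient relates to Manning's n through C = R^(1/6) / n.
R^(1/6) = 1.34^(1/6) = 1.049988.
C = 1.049988 / 0.038 = 27.63 m^(1/2)/s.

27.63


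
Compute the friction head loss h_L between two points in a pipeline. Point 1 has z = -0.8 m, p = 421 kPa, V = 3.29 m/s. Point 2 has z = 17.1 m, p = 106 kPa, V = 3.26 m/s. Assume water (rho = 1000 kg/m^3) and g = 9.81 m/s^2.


Total head at each section: H = z + p/(rho*g) + V^2/(2g).
H1 = -0.8 + 421*1000/(1000*9.81) + 3.29^2/(2*9.81)
   = -0.8 + 42.915 + 0.5517
   = 42.667 m.
H2 = 17.1 + 106*1000/(1000*9.81) + 3.26^2/(2*9.81)
   = 17.1 + 10.805 + 0.5417
   = 28.447 m.
h_L = H1 - H2 = 42.667 - 28.447 = 14.22 m.

14.22


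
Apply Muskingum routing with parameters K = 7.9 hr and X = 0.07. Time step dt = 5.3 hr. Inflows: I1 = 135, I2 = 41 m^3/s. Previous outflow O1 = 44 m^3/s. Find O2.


Muskingum coefficients:
denom = 2*K*(1-X) + dt = 2*7.9*(1-0.07) + 5.3 = 19.994.
C0 = (dt - 2*K*X)/denom = (5.3 - 2*7.9*0.07)/19.994 = 0.2098.
C1 = (dt + 2*K*X)/denom = (5.3 + 2*7.9*0.07)/19.994 = 0.3204.
C2 = (2*K*(1-X) - dt)/denom = 0.4698.
O2 = C0*I2 + C1*I1 + C2*O1
   = 0.2098*41 + 0.3204*135 + 0.4698*44
   = 72.53 m^3/s.

72.53


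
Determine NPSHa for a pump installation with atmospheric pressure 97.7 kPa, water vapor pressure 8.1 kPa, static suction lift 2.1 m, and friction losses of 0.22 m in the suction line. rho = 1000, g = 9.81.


NPSHa = p_atm/(rho*g) - z_s - hf_s - p_vap/(rho*g).
p_atm/(rho*g) = 97.7*1000 / (1000*9.81) = 9.959 m.
p_vap/(rho*g) = 8.1*1000 / (1000*9.81) = 0.826 m.
NPSHa = 9.959 - 2.1 - 0.22 - 0.826
      = 6.81 m.

6.81


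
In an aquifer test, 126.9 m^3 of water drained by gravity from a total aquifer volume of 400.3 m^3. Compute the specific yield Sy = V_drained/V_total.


Specific yield Sy = Volume drained / Total volume.
Sy = 126.9 / 400.3
   = 0.317.

0.317


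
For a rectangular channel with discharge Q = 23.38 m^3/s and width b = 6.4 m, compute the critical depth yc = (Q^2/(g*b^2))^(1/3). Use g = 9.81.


Using yc = (Q^2 / (g * b^2))^(1/3):
Q^2 = 23.38^2 = 546.62.
g * b^2 = 9.81 * 6.4^2 = 9.81 * 40.96 = 401.82.
Q^2 / (g*b^2) = 546.62 / 401.82 = 1.3604.
yc = 1.3604^(1/3) = 1.108 m.

1.108


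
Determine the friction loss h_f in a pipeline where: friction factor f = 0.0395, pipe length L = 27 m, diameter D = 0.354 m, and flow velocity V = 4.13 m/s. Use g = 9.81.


Darcy-Weisbach equation: h_f = f * (L/D) * V^2/(2g).
f * L/D = 0.0395 * 27/0.354 = 3.0127.
V^2/(2g) = 4.13^2 / (2*9.81) = 17.0569 / 19.62 = 0.8694 m.
h_f = 3.0127 * 0.8694 = 2.619 m.

2.619


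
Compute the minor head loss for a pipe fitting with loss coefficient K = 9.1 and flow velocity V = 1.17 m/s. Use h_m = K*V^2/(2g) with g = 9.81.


Minor loss formula: h_m = K * V^2/(2g).
V^2 = 1.17^2 = 1.3689.
V^2/(2g) = 1.3689 / 19.62 = 0.0698 m.
h_m = 9.1 * 0.0698 = 0.6349 m.

0.6349


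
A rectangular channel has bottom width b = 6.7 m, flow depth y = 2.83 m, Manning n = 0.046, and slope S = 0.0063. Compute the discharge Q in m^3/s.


For a rectangular channel, the cross-sectional area A = b * y = 6.7 * 2.83 = 18.96 m^2.
The wetted perimeter P = b + 2y = 6.7 + 2*2.83 = 12.36 m.
Hydraulic radius R = A/P = 18.96/12.36 = 1.5341 m.
Velocity V = (1/n)*R^(2/3)*S^(1/2) = (1/0.046)*1.5341^(2/3)*0.0063^(1/2) = 2.2951 m/s.
Discharge Q = A * V = 18.96 * 2.2951 = 43.518 m^3/s.

43.518


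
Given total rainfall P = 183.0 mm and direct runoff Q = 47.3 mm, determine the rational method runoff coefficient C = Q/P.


The runoff coefficient C = runoff depth / rainfall depth.
C = 47.3 / 183.0
  = 0.2585.

0.2585


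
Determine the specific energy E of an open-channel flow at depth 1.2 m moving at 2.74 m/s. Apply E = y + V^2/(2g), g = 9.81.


Specific energy E = y + V^2/(2g).
Velocity head = V^2/(2g) = 2.74^2 / (2*9.81) = 7.5076 / 19.62 = 0.3827 m.
E = 1.2 + 0.3827 = 1.5827 m.

1.5827


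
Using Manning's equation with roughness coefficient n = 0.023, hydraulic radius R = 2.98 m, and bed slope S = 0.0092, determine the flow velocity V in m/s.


Manning's equation gives V = (1/n) * R^(2/3) * S^(1/2).
First, compute R^(2/3) = 2.98^(2/3) = 2.0708.
Next, S^(1/2) = 0.0092^(1/2) = 0.095917.
Then 1/n = 1/0.023 = 43.48.
V = 43.48 * 2.0708 * 0.095917 = 8.636 m/s.

8.636


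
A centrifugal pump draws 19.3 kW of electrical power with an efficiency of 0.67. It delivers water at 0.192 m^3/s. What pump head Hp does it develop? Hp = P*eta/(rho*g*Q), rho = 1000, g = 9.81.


Pump head formula: Hp = P * eta / (rho * g * Q).
Numerator: P * eta = 19.3 * 1000 * 0.67 = 12931.0 W.
Denominator: rho * g * Q = 1000 * 9.81 * 0.192 = 1883.52.
Hp = 12931.0 / 1883.52 = 6.87 m.

6.87


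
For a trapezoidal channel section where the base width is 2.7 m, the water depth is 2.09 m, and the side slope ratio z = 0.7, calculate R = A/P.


For a trapezoidal section with side slope z:
A = (b + z*y)*y = (2.7 + 0.7*2.09)*2.09 = 8.701 m^2.
P = b + 2*y*sqrt(1 + z^2) = 2.7 + 2*2.09*sqrt(1 + 0.7^2) = 7.802 m.
R = A/P = 8.701 / 7.802 = 1.1151 m.

1.1151


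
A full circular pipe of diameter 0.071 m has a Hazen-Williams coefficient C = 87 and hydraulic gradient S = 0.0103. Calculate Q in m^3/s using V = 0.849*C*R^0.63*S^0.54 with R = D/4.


For a full circular pipe, R = D/4 = 0.071/4 = 0.0177 m.
V = 0.849 * 87 * 0.0177^0.63 * 0.0103^0.54
  = 0.849 * 87 * 0.078885 * 0.084515
  = 0.4924 m/s.
Pipe area A = pi*D^2/4 = pi*0.071^2/4 = 0.004 m^2.
Q = A * V = 0.004 * 0.4924 = 0.0019 m^3/s.

0.0019


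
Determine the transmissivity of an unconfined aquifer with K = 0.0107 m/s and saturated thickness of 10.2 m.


Transmissivity is defined as T = K * h.
T = 0.0107 * 10.2
  = 0.1091 m^2/s.

0.1091


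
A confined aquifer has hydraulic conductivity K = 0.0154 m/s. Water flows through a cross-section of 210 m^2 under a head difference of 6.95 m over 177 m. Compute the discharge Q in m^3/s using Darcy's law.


Darcy's law: Q = K * A * i, where i = dh/L.
Hydraulic gradient i = 6.95 / 177 = 0.039266.
Q = 0.0154 * 210 * 0.039266
  = 0.127 m^3/s.

0.127


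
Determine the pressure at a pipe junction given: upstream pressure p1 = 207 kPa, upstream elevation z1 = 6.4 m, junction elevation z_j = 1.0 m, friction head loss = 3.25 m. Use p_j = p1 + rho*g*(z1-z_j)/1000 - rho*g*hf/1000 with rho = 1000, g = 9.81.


Junction pressure: p_j = p1 + rho*g*(z1 - z_j)/1000 - rho*g*hf/1000.
Elevation term = 1000*9.81*(6.4 - 1.0)/1000 = 52.974 kPa.
Friction term = 1000*9.81*3.25/1000 = 31.883 kPa.
p_j = 207 + 52.974 - 31.883 = 228.09 kPa.

228.09


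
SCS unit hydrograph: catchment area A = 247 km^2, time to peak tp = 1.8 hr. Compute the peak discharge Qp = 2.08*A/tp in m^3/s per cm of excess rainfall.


SCS formula: Qp = 2.08 * A / tp.
Qp = 2.08 * 247 / 1.8
   = 513.76 / 1.8
   = 285.42 m^3/s per cm.

285.42


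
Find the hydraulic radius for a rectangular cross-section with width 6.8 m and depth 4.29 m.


For a rectangular section:
Flow area A = b * y = 6.8 * 4.29 = 29.17 m^2.
Wetted perimeter P = b + 2y = 6.8 + 2*4.29 = 15.38 m.
Hydraulic radius R = A/P = 29.17 / 15.38 = 1.8967 m.

1.8967


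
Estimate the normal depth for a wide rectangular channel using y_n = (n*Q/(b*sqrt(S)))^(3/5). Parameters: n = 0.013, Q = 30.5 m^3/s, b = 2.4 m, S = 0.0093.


We use the wide-channel approximation y_n = (n*Q/(b*sqrt(S)))^(3/5).
sqrt(S) = sqrt(0.0093) = 0.096437.
Numerator: n*Q = 0.013 * 30.5 = 0.3965.
Denominator: b*sqrt(S) = 2.4 * 0.096437 = 0.231449.
arg = 1.7131.
y_n = 1.7131^(3/5) = 1.3813 m.

1.3813


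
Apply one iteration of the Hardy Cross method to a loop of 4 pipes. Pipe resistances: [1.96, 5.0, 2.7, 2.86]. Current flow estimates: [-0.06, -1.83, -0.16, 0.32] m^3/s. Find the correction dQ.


Numerator terms (r*Q*|Q|): 1.96*-0.06*|-0.06| = -0.0071; 5.0*-1.83*|-1.83| = -16.7445; 2.7*-0.16*|-0.16| = -0.0691; 2.86*0.32*|0.32| = 0.2929.
Sum of numerator = -16.5278.
Denominator terms (r*|Q|): 1.96*|-0.06| = 0.1176; 5.0*|-1.83| = 9.15; 2.7*|-0.16| = 0.432; 2.86*|0.32| = 0.9152.
2 * sum of denominator = 2 * 10.6148 = 21.2296.
dQ = --16.5278 / 21.2296 = 0.7785 m^3/s.

0.7785


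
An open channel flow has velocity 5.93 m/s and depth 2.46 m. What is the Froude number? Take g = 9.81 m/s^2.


The Froude number is defined as Fr = V / sqrt(g*y).
g*y = 9.81 * 2.46 = 24.1326.
sqrt(g*y) = sqrt(24.1326) = 4.9125.
Fr = 5.93 / 4.9125 = 1.2071.

1.2071


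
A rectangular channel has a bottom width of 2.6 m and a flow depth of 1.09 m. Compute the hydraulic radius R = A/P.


For a rectangular section:
Flow area A = b * y = 2.6 * 1.09 = 2.83 m^2.
Wetted perimeter P = b + 2y = 2.6 + 2*1.09 = 4.78 m.
Hydraulic radius R = A/P = 2.83 / 4.78 = 0.5929 m.

0.5929


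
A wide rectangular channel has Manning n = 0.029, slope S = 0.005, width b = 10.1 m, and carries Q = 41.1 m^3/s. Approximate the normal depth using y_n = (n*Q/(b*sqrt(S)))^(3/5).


We use the wide-channel approximation y_n = (n*Q/(b*sqrt(S)))^(3/5).
sqrt(S) = sqrt(0.005) = 0.070711.
Numerator: n*Q = 0.029 * 41.1 = 1.1919.
Denominator: b*sqrt(S) = 10.1 * 0.070711 = 0.714181.
arg = 1.6689.
y_n = 1.6689^(3/5) = 1.3598 m.

1.3598


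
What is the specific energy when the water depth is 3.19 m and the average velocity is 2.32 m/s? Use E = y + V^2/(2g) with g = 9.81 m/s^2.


Specific energy E = y + V^2/(2g).
Velocity head = V^2/(2g) = 2.32^2 / (2*9.81) = 5.3824 / 19.62 = 0.2743 m.
E = 3.19 + 0.2743 = 3.4643 m.

3.4643


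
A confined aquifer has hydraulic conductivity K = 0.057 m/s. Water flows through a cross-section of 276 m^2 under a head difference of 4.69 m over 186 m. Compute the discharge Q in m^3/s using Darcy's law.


Darcy's law: Q = K * A * i, where i = dh/L.
Hydraulic gradient i = 4.69 / 186 = 0.025215.
Q = 0.057 * 276 * 0.025215
  = 0.3967 m^3/s.

0.3967


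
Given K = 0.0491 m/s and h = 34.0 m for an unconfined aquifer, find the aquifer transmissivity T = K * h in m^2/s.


Transmissivity is defined as T = K * h.
T = 0.0491 * 34.0
  = 1.6694 m^2/s.

1.6694


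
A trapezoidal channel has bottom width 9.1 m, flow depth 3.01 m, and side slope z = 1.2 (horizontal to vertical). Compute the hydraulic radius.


For a trapezoidal section with side slope z:
A = (b + z*y)*y = (9.1 + 1.2*3.01)*3.01 = 38.263 m^2.
P = b + 2*y*sqrt(1 + z^2) = 9.1 + 2*3.01*sqrt(1 + 1.2^2) = 18.504 m.
R = A/P = 38.263 / 18.504 = 2.0679 m.

2.0679


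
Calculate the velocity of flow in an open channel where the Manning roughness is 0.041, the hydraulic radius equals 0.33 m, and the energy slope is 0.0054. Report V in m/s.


Manning's equation gives V = (1/n) * R^(2/3) * S^(1/2).
First, compute R^(2/3) = 0.33^(2/3) = 0.4775.
Next, S^(1/2) = 0.0054^(1/2) = 0.073485.
Then 1/n = 1/0.041 = 24.39.
V = 24.39 * 0.4775 * 0.073485 = 0.8559 m/s.

0.8559


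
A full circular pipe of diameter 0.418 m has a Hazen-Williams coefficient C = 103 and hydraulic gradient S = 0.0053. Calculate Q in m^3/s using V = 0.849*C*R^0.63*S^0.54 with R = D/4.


For a full circular pipe, R = D/4 = 0.418/4 = 0.1045 m.
V = 0.849 * 103 * 0.1045^0.63 * 0.0053^0.54
  = 0.849 * 103 * 0.241015 * 0.059035
  = 1.2442 m/s.
Pipe area A = pi*D^2/4 = pi*0.418^2/4 = 0.1372 m^2.
Q = A * V = 0.1372 * 1.2442 = 0.1707 m^3/s.

0.1707


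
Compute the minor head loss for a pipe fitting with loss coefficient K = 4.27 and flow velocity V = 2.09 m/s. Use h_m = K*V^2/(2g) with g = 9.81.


Minor loss formula: h_m = K * V^2/(2g).
V^2 = 2.09^2 = 4.3681.
V^2/(2g) = 4.3681 / 19.62 = 0.2226 m.
h_m = 4.27 * 0.2226 = 0.9507 m.

0.9507


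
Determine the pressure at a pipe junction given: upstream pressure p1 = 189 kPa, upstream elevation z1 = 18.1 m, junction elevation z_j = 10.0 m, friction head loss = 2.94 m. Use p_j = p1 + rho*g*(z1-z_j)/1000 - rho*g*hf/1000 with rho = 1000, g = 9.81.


Junction pressure: p_j = p1 + rho*g*(z1 - z_j)/1000 - rho*g*hf/1000.
Elevation term = 1000*9.81*(18.1 - 10.0)/1000 = 79.461 kPa.
Friction term = 1000*9.81*2.94/1000 = 28.841 kPa.
p_j = 189 + 79.461 - 28.841 = 239.62 kPa.

239.62


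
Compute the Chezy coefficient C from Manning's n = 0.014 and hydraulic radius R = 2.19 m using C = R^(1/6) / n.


The Chezy coefficient relates to Manning's n through C = R^(1/6) / n.
R^(1/6) = 2.19^(1/6) = 1.139569.
C = 1.139569 / 0.014 = 81.4 m^(1/2)/s.

81.4


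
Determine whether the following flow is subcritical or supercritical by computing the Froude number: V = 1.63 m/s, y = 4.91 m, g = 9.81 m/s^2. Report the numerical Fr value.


The Froude number is defined as Fr = V / sqrt(g*y).
g*y = 9.81 * 4.91 = 48.1671.
sqrt(g*y) = sqrt(48.1671) = 6.9403.
Fr = 1.63 / 6.9403 = 0.2349.
Since Fr < 1, the flow is subcritical.

0.2349


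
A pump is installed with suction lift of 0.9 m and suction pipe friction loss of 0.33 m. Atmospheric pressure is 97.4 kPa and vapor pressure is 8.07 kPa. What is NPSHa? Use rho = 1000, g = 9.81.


NPSHa = p_atm/(rho*g) - z_s - hf_s - p_vap/(rho*g).
p_atm/(rho*g) = 97.4*1000 / (1000*9.81) = 9.929 m.
p_vap/(rho*g) = 8.07*1000 / (1000*9.81) = 0.823 m.
NPSHa = 9.929 - 0.9 - 0.33 - 0.823
      = 7.88 m.

7.88


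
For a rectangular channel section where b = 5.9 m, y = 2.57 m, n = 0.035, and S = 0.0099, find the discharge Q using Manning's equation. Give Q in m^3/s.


For a rectangular channel, the cross-sectional area A = b * y = 5.9 * 2.57 = 15.16 m^2.
The wetted perimeter P = b + 2y = 5.9 + 2*2.57 = 11.04 m.
Hydraulic radius R = A/P = 15.16/11.04 = 1.3735 m.
Velocity V = (1/n)*R^(2/3)*S^(1/2) = (1/0.035)*1.3735^(2/3)*0.0099^(1/2) = 3.5126 m/s.
Discharge Q = A * V = 15.16 * 3.5126 = 53.261 m^3/s.

53.261


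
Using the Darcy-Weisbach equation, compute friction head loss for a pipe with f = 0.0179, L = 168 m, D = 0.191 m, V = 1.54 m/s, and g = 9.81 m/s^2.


Darcy-Weisbach equation: h_f = f * (L/D) * V^2/(2g).
f * L/D = 0.0179 * 168/0.191 = 15.7445.
V^2/(2g) = 1.54^2 / (2*9.81) = 2.3716 / 19.62 = 0.1209 m.
h_f = 15.7445 * 0.1209 = 1.903 m.

1.903


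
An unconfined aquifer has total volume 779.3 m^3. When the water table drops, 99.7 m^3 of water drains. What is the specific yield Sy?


Specific yield Sy = Volume drained / Total volume.
Sy = 99.7 / 779.3
   = 0.1279.

0.1279


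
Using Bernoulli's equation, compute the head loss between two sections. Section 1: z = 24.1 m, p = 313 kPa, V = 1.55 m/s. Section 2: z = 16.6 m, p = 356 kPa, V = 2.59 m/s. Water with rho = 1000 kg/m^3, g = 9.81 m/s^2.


Total head at each section: H = z + p/(rho*g) + V^2/(2g).
H1 = 24.1 + 313*1000/(1000*9.81) + 1.55^2/(2*9.81)
   = 24.1 + 31.906 + 0.1225
   = 56.129 m.
H2 = 16.6 + 356*1000/(1000*9.81) + 2.59^2/(2*9.81)
   = 16.6 + 36.29 + 0.3419
   = 53.231 m.
h_L = H1 - H2 = 56.129 - 53.231 = 2.897 m.

2.897


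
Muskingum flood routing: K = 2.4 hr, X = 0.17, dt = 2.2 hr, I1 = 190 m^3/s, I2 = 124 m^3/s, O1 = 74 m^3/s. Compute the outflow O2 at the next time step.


Muskingum coefficients:
denom = 2*K*(1-X) + dt = 2*2.4*(1-0.17) + 2.2 = 6.184.
C0 = (dt - 2*K*X)/denom = (2.2 - 2*2.4*0.17)/6.184 = 0.2238.
C1 = (dt + 2*K*X)/denom = (2.2 + 2*2.4*0.17)/6.184 = 0.4877.
C2 = (2*K*(1-X) - dt)/denom = 0.2885.
O2 = C0*I2 + C1*I1 + C2*O1
   = 0.2238*124 + 0.4877*190 + 0.2885*74
   = 141.76 m^3/s.

141.76


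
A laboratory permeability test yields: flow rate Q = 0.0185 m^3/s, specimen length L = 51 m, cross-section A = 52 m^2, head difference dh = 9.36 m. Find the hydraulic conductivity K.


From K = Q*L / (A*dh):
Numerator: Q*L = 0.0185 * 51 = 0.9435.
Denominator: A*dh = 52 * 9.36 = 486.72.
K = 0.9435 / 486.72 = 0.001938 m/s.

0.001938


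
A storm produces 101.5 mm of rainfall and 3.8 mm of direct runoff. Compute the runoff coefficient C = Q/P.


The runoff coefficient C = runoff depth / rainfall depth.
C = 3.8 / 101.5
  = 0.0374.

0.0374


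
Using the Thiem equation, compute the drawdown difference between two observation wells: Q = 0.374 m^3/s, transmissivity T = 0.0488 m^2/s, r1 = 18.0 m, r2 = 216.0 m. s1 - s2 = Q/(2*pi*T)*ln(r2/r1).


Thiem equation: s1 - s2 = Q/(2*pi*T) * ln(r2/r1).
ln(r2/r1) = ln(216.0/18.0) = 2.4849.
Q/(2*pi*T) = 0.374 / (2*pi*0.0488) = 0.374 / 0.3066 = 1.2198.
s1 - s2 = 1.2198 * 2.4849 = 3.031 m.

3.031


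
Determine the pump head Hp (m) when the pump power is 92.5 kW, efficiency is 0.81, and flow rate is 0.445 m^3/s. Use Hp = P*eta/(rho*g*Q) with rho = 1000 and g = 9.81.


Pump head formula: Hp = P * eta / (rho * g * Q).
Numerator: P * eta = 92.5 * 1000 * 0.81 = 74925.0 W.
Denominator: rho * g * Q = 1000 * 9.81 * 0.445 = 4365.45.
Hp = 74925.0 / 4365.45 = 17.16 m.

17.16


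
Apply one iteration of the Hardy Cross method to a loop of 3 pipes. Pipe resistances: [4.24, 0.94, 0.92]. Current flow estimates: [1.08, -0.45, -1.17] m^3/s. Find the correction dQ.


Numerator terms (r*Q*|Q|): 4.24*1.08*|1.08| = 4.9455; 0.94*-0.45*|-0.45| = -0.1903; 0.92*-1.17*|-1.17| = -1.2594.
Sum of numerator = 3.4958.
Denominator terms (r*|Q|): 4.24*|1.08| = 4.5792; 0.94*|-0.45| = 0.423; 0.92*|-1.17| = 1.0764.
2 * sum of denominator = 2 * 6.0786 = 12.1572.
dQ = -3.4958 / 12.1572 = -0.2875 m^3/s.

-0.2875


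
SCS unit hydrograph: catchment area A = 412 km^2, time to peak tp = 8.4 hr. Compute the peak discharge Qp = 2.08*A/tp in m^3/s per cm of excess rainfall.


SCS formula: Qp = 2.08 * A / tp.
Qp = 2.08 * 412 / 8.4
   = 856.96 / 8.4
   = 102.02 m^3/s per cm.

102.02


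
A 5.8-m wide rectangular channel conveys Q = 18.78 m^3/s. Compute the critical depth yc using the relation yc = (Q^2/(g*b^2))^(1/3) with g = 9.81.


Using yc = (Q^2 / (g * b^2))^(1/3):
Q^2 = 18.78^2 = 352.69.
g * b^2 = 9.81 * 5.8^2 = 9.81 * 33.64 = 330.01.
Q^2 / (g*b^2) = 352.69 / 330.01 = 1.0687.
yc = 1.0687^(1/3) = 1.0224 m.

1.0224


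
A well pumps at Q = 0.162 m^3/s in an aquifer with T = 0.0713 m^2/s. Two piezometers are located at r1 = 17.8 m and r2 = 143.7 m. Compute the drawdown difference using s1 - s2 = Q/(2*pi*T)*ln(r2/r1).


Thiem equation: s1 - s2 = Q/(2*pi*T) * ln(r2/r1).
ln(r2/r1) = ln(143.7/17.8) = 2.0885.
Q/(2*pi*T) = 0.162 / (2*pi*0.0713) = 0.162 / 0.448 = 0.3616.
s1 - s2 = 0.3616 * 2.0885 = 0.7552 m.

0.7552


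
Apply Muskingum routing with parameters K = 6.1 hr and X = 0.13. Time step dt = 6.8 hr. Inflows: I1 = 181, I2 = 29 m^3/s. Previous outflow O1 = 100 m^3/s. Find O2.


Muskingum coefficients:
denom = 2*K*(1-X) + dt = 2*6.1*(1-0.13) + 6.8 = 17.414.
C0 = (dt - 2*K*X)/denom = (6.8 - 2*6.1*0.13)/17.414 = 0.2994.
C1 = (dt + 2*K*X)/denom = (6.8 + 2*6.1*0.13)/17.414 = 0.4816.
C2 = (2*K*(1-X) - dt)/denom = 0.219.
O2 = C0*I2 + C1*I1 + C2*O1
   = 0.2994*29 + 0.4816*181 + 0.219*100
   = 117.75 m^3/s.

117.75


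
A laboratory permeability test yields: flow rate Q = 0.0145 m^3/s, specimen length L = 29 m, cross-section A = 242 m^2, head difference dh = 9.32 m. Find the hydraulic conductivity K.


From K = Q*L / (A*dh):
Numerator: Q*L = 0.0145 * 29 = 0.4205.
Denominator: A*dh = 242 * 9.32 = 2255.44.
K = 0.4205 / 2255.44 = 0.000186 m/s.

0.000186


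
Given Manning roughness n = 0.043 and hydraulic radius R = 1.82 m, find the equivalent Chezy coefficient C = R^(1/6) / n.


The Chezy coefficient relates to Manning's n through C = R^(1/6) / n.
R^(1/6) = 1.82^(1/6) = 1.104957.
C = 1.104957 / 0.043 = 25.7 m^(1/2)/s.

25.7


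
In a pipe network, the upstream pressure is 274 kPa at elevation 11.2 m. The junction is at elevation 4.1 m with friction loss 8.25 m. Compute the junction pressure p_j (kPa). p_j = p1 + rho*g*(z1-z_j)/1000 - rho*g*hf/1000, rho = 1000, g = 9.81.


Junction pressure: p_j = p1 + rho*g*(z1 - z_j)/1000 - rho*g*hf/1000.
Elevation term = 1000*9.81*(11.2 - 4.1)/1000 = 69.651 kPa.
Friction term = 1000*9.81*8.25/1000 = 80.933 kPa.
p_j = 274 + 69.651 - 80.933 = 262.72 kPa.

262.72


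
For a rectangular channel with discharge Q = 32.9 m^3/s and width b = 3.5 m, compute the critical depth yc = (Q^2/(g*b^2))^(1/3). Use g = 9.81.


Using yc = (Q^2 / (g * b^2))^(1/3):
Q^2 = 32.9^2 = 1082.41.
g * b^2 = 9.81 * 3.5^2 = 9.81 * 12.25 = 120.17.
Q^2 / (g*b^2) = 1082.41 / 120.17 = 9.0073.
yc = 9.0073^(1/3) = 2.0806 m.

2.0806


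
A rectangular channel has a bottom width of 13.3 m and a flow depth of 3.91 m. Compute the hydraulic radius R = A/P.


For a rectangular section:
Flow area A = b * y = 13.3 * 3.91 = 52.0 m^2.
Wetted perimeter P = b + 2y = 13.3 + 2*3.91 = 21.12 m.
Hydraulic radius R = A/P = 52.0 / 21.12 = 2.4623 m.

2.4623


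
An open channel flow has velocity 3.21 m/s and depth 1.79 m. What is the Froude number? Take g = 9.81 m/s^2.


The Froude number is defined as Fr = V / sqrt(g*y).
g*y = 9.81 * 1.79 = 17.5599.
sqrt(g*y) = sqrt(17.5599) = 4.1905.
Fr = 3.21 / 4.1905 = 0.766.

0.766


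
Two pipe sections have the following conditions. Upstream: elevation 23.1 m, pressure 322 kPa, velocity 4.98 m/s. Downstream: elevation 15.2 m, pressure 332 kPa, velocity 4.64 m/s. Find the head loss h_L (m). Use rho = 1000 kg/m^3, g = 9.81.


Total head at each section: H = z + p/(rho*g) + V^2/(2g).
H1 = 23.1 + 322*1000/(1000*9.81) + 4.98^2/(2*9.81)
   = 23.1 + 32.824 + 1.264
   = 57.188 m.
H2 = 15.2 + 332*1000/(1000*9.81) + 4.64^2/(2*9.81)
   = 15.2 + 33.843 + 1.0973
   = 50.14 m.
h_L = H1 - H2 = 57.188 - 50.14 = 7.047 m.

7.047


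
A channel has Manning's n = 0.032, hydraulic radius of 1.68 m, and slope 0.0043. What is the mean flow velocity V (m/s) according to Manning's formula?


Manning's equation gives V = (1/n) * R^(2/3) * S^(1/2).
First, compute R^(2/3) = 1.68^(2/3) = 1.4132.
Next, S^(1/2) = 0.0043^(1/2) = 0.065574.
Then 1/n = 1/0.032 = 31.25.
V = 31.25 * 1.4132 * 0.065574 = 2.8959 m/s.

2.8959


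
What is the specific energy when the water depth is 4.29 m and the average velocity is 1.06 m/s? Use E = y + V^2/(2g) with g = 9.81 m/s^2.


Specific energy E = y + V^2/(2g).
Velocity head = V^2/(2g) = 1.06^2 / (2*9.81) = 1.1236 / 19.62 = 0.0573 m.
E = 4.29 + 0.0573 = 4.3473 m.

4.3473


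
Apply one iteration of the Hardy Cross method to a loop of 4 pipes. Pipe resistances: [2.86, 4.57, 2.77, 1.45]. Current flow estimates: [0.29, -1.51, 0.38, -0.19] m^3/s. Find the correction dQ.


Numerator terms (r*Q*|Q|): 2.86*0.29*|0.29| = 0.2405; 4.57*-1.51*|-1.51| = -10.4201; 2.77*0.38*|0.38| = 0.4; 1.45*-0.19*|-0.19| = -0.0523.
Sum of numerator = -9.8319.
Denominator terms (r*|Q|): 2.86*|0.29| = 0.8294; 4.57*|-1.51| = 6.9007; 2.77*|0.38| = 1.0526; 1.45*|-0.19| = 0.2755.
2 * sum of denominator = 2 * 9.0582 = 18.1164.
dQ = --9.8319 / 18.1164 = 0.5427 m^3/s.

0.5427


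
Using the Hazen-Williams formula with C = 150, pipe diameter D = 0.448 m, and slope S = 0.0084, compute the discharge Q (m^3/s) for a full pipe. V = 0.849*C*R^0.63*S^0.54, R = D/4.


For a full circular pipe, R = D/4 = 0.448/4 = 0.112 m.
V = 0.849 * 150 * 0.112^0.63 * 0.0084^0.54
  = 0.849 * 150 * 0.251772 * 0.075703
  = 2.4273 m/s.
Pipe area A = pi*D^2/4 = pi*0.448^2/4 = 0.1576 m^2.
Q = A * V = 0.1576 * 2.4273 = 0.3826 m^3/s.

0.3826


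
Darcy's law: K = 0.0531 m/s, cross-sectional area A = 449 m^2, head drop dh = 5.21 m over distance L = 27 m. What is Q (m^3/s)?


Darcy's law: Q = K * A * i, where i = dh/L.
Hydraulic gradient i = 5.21 / 27 = 0.192963.
Q = 0.0531 * 449 * 0.192963
  = 4.6006 m^3/s.

4.6006


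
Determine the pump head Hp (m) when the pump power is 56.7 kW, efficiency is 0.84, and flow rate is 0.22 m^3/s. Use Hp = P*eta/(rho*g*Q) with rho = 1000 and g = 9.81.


Pump head formula: Hp = P * eta / (rho * g * Q).
Numerator: P * eta = 56.7 * 1000 * 0.84 = 47628.0 W.
Denominator: rho * g * Q = 1000 * 9.81 * 0.22 = 2158.2.
Hp = 47628.0 / 2158.2 = 22.07 m.

22.07


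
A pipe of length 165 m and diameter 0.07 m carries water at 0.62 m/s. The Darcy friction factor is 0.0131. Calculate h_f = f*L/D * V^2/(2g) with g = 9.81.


Darcy-Weisbach equation: h_f = f * (L/D) * V^2/(2g).
f * L/D = 0.0131 * 165/0.07 = 30.8786.
V^2/(2g) = 0.62^2 / (2*9.81) = 0.3844 / 19.62 = 0.0196 m.
h_f = 30.8786 * 0.0196 = 0.605 m.

0.605


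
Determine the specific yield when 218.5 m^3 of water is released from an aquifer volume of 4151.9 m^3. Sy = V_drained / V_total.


Specific yield Sy = Volume drained / Total volume.
Sy = 218.5 / 4151.9
   = 0.0526.

0.0526


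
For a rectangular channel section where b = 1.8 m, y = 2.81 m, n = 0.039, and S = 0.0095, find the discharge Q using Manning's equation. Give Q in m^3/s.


For a rectangular channel, the cross-sectional area A = b * y = 1.8 * 2.81 = 5.06 m^2.
The wetted perimeter P = b + 2y = 1.8 + 2*2.81 = 7.42 m.
Hydraulic radius R = A/P = 5.06/7.42 = 0.6817 m.
Velocity V = (1/n)*R^(2/3)*S^(1/2) = (1/0.039)*0.6817^(2/3)*0.0095^(1/2) = 1.9357 m/s.
Discharge Q = A * V = 5.06 * 1.9357 = 9.791 m^3/s.

9.791


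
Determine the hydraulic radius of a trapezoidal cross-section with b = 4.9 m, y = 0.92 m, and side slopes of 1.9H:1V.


For a trapezoidal section with side slope z:
A = (b + z*y)*y = (4.9 + 1.9*0.92)*0.92 = 6.116 m^2.
P = b + 2*y*sqrt(1 + z^2) = 4.9 + 2*0.92*sqrt(1 + 1.9^2) = 8.851 m.
R = A/P = 6.116 / 8.851 = 0.691 m.

0.691


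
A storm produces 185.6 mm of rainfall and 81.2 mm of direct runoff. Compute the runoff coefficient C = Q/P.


The runoff coefficient C = runoff depth / rainfall depth.
C = 81.2 / 185.6
  = 0.4375.

0.4375


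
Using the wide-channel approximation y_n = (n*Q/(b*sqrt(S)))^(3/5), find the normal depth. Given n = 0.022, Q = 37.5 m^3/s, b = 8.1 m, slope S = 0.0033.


We use the wide-channel approximation y_n = (n*Q/(b*sqrt(S)))^(3/5).
sqrt(S) = sqrt(0.0033) = 0.057446.
Numerator: n*Q = 0.022 * 37.5 = 0.825.
Denominator: b*sqrt(S) = 8.1 * 0.057446 = 0.465313.
arg = 1.773.
y_n = 1.773^(3/5) = 1.41 m.

1.41


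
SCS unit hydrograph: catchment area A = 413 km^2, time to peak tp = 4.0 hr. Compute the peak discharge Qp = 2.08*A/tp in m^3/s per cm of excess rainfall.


SCS formula: Qp = 2.08 * A / tp.
Qp = 2.08 * 413 / 4.0
   = 859.04 / 4.0
   = 214.76 m^3/s per cm.

214.76


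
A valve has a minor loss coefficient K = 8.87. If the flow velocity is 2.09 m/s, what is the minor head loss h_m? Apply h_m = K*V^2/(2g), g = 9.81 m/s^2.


Minor loss formula: h_m = K * V^2/(2g).
V^2 = 2.09^2 = 4.3681.
V^2/(2g) = 4.3681 / 19.62 = 0.2226 m.
h_m = 8.87 * 0.2226 = 1.9748 m.

1.9748


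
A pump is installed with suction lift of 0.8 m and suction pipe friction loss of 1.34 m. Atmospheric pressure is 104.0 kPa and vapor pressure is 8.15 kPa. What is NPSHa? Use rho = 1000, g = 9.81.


NPSHa = p_atm/(rho*g) - z_s - hf_s - p_vap/(rho*g).
p_atm/(rho*g) = 104.0*1000 / (1000*9.81) = 10.601 m.
p_vap/(rho*g) = 8.15*1000 / (1000*9.81) = 0.831 m.
NPSHa = 10.601 - 0.8 - 1.34 - 0.831
      = 7.63 m.

7.63


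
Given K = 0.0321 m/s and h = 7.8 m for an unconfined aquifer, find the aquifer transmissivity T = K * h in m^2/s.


Transmissivity is defined as T = K * h.
T = 0.0321 * 7.8
  = 0.2504 m^2/s.

0.2504


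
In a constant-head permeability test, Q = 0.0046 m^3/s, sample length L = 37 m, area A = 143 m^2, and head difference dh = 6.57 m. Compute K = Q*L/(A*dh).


From K = Q*L / (A*dh):
Numerator: Q*L = 0.0046 * 37 = 0.1702.
Denominator: A*dh = 143 * 6.57 = 939.51.
K = 0.1702 / 939.51 = 0.000181 m/s.

0.000181


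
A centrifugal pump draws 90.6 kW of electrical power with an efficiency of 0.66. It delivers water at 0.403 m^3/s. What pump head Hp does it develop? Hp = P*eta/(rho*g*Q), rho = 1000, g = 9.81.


Pump head formula: Hp = P * eta / (rho * g * Q).
Numerator: P * eta = 90.6 * 1000 * 0.66 = 59796.0 W.
Denominator: rho * g * Q = 1000 * 9.81 * 0.403 = 3953.43.
Hp = 59796.0 / 3953.43 = 15.13 m.

15.13


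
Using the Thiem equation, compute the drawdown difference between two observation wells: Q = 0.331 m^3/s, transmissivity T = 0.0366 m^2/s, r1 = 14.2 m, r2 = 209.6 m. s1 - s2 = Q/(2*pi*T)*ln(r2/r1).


Thiem equation: s1 - s2 = Q/(2*pi*T) * ln(r2/r1).
ln(r2/r1) = ln(209.6/14.2) = 2.692.
Q/(2*pi*T) = 0.331 / (2*pi*0.0366) = 0.331 / 0.23 = 1.4394.
s1 - s2 = 1.4394 * 2.692 = 3.8747 m.

3.8747


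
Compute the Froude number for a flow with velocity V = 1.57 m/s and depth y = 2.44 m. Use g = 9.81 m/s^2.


The Froude number is defined as Fr = V / sqrt(g*y).
g*y = 9.81 * 2.44 = 23.9364.
sqrt(g*y) = sqrt(23.9364) = 4.8925.
Fr = 1.57 / 4.8925 = 0.3209.

0.3209


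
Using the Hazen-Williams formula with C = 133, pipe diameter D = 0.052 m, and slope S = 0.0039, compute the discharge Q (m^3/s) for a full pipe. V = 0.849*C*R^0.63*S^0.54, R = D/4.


For a full circular pipe, R = D/4 = 0.052/4 = 0.013 m.
V = 0.849 * 133 * 0.013^0.63 * 0.0039^0.54
  = 0.849 * 133 * 0.064831 * 0.050024
  = 0.3662 m/s.
Pipe area A = pi*D^2/4 = pi*0.052^2/4 = 0.0021 m^2.
Q = A * V = 0.0021 * 0.3662 = 0.0008 m^3/s.

0.0008


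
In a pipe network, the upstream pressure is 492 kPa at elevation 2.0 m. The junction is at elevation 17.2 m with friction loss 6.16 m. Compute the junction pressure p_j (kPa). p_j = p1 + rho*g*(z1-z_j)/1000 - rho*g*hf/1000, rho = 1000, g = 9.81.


Junction pressure: p_j = p1 + rho*g*(z1 - z_j)/1000 - rho*g*hf/1000.
Elevation term = 1000*9.81*(2.0 - 17.2)/1000 = -149.112 kPa.
Friction term = 1000*9.81*6.16/1000 = 60.43 kPa.
p_j = 492 + -149.112 - 60.43 = 282.46 kPa.

282.46


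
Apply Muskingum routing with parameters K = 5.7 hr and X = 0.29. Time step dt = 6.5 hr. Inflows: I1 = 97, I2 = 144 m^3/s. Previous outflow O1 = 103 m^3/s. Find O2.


Muskingum coefficients:
denom = 2*K*(1-X) + dt = 2*5.7*(1-0.29) + 6.5 = 14.594.
C0 = (dt - 2*K*X)/denom = (6.5 - 2*5.7*0.29)/14.594 = 0.2189.
C1 = (dt + 2*K*X)/denom = (6.5 + 2*5.7*0.29)/14.594 = 0.6719.
C2 = (2*K*(1-X) - dt)/denom = 0.1092.
O2 = C0*I2 + C1*I1 + C2*O1
   = 0.2189*144 + 0.6719*97 + 0.1092*103
   = 107.94 m^3/s.

107.94


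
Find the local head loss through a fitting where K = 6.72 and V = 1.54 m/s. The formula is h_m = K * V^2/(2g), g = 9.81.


Minor loss formula: h_m = K * V^2/(2g).
V^2 = 1.54^2 = 2.3716.
V^2/(2g) = 2.3716 / 19.62 = 0.1209 m.
h_m = 6.72 * 0.1209 = 0.8123 m.

0.8123


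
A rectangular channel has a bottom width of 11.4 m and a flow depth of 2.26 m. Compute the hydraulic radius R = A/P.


For a rectangular section:
Flow area A = b * y = 11.4 * 2.26 = 25.76 m^2.
Wetted perimeter P = b + 2y = 11.4 + 2*2.26 = 15.92 m.
Hydraulic radius R = A/P = 25.76 / 15.92 = 1.6183 m.

1.6183


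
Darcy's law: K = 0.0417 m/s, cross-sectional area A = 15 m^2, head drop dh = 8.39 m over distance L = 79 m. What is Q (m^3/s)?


Darcy's law: Q = K * A * i, where i = dh/L.
Hydraulic gradient i = 8.39 / 79 = 0.106203.
Q = 0.0417 * 15 * 0.106203
  = 0.0664 m^3/s.

0.0664


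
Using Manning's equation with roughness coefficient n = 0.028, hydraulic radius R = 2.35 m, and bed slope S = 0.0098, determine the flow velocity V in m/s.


Manning's equation gives V = (1/n) * R^(2/3) * S^(1/2).
First, compute R^(2/3) = 2.35^(2/3) = 1.7676.
Next, S^(1/2) = 0.0098^(1/2) = 0.098995.
Then 1/n = 1/0.028 = 35.71.
V = 35.71 * 1.7676 * 0.098995 = 6.2493 m/s.

6.2493


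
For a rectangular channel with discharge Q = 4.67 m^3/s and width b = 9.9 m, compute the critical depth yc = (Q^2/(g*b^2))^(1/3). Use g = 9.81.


Using yc = (Q^2 / (g * b^2))^(1/3):
Q^2 = 4.67^2 = 21.81.
g * b^2 = 9.81 * 9.9^2 = 9.81 * 98.01 = 961.48.
Q^2 / (g*b^2) = 21.81 / 961.48 = 0.0227.
yc = 0.0227^(1/3) = 0.2831 m.

0.2831
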